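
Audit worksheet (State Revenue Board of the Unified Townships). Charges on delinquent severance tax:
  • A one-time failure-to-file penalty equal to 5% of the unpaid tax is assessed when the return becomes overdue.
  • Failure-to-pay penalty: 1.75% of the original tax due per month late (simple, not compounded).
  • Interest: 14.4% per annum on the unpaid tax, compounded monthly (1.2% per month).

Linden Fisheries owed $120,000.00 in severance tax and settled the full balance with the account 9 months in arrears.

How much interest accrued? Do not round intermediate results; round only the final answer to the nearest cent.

$13,599.82

Interest: $120,000.00 × ((1 + 0.012)^9 − 1) = $120,000.00 × 0.1133318… = $13,599.8156…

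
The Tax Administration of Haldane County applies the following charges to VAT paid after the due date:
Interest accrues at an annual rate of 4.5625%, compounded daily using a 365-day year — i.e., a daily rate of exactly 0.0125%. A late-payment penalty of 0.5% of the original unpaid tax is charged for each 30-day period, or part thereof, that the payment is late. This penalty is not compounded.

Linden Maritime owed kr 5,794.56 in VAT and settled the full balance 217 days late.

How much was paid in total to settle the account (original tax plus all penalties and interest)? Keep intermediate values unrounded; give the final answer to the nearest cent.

Penalty periods: ⌈217/30⌉ = 8; penalty = 8 × 0.5% × kr 5,794.56 = kr 231.78…
Interest: kr 5,794.56 × ((1 + 0.000125)^217 − 1) = kr 5,794.56 × 0.02749449… = kr 159.3185…
Total = kr 5,794.56 + kr 231.7824 + kr 159.3185… = kr 6,185.66

kr 6,185.66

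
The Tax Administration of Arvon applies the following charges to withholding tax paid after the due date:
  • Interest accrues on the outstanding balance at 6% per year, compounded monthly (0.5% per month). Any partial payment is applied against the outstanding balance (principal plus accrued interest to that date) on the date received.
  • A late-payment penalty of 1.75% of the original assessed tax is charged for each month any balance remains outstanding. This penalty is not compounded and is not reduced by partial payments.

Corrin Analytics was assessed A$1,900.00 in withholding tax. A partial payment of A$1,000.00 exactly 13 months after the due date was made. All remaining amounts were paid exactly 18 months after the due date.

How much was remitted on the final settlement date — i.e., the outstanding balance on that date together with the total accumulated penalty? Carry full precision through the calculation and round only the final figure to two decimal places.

A$1,651.71

Balance at month 13: A$1,900.0000 × (1 + 0.005)^13 = A$2,027.2738…
After A$1,000.00 payment: A$2,027.2738… − A$1,000.00 = A$1,027.2738…
Balance at month 18: A$1,027.2738… × (1 + 0.005)^5 = A$1,053.2137…
Penalty: 18 × 1.75% × A$1,900.00 = A$598.50
Final settlement = outstanding balance + penalty = A$1,053.2137… + A$598.50 = A$1,651.71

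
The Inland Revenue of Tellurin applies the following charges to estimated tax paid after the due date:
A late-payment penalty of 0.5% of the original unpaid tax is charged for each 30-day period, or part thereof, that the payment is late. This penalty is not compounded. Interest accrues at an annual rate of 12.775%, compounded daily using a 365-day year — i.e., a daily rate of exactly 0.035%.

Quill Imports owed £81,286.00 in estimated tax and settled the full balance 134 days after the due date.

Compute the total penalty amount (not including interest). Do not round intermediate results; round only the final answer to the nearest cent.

Penalty periods: ⌈134/30⌉ = 5; penalty = 5 × 0.5% × £81,286.00 = £2,032.15

£2,032.15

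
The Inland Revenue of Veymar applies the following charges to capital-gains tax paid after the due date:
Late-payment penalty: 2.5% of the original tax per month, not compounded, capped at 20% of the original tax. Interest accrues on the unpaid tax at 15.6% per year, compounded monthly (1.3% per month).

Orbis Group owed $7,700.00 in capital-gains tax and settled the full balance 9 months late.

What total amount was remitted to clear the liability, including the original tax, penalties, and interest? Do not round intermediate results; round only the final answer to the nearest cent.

$10,189.20

Penalty (uncapped): 9 × 2.5% × $7,700.00 = $1,732.50; cap = 20% × $7,700.00 = $1,540.00 → penalty = $1,540.00
Interest: $7,700.00 × ((1 + 0.013)^9 − 1) = $7,700.00 × 0.1232722… = $949.1959…
Total = $7,700.00 + $1,540.0000 + $949.1959… = $10,189.20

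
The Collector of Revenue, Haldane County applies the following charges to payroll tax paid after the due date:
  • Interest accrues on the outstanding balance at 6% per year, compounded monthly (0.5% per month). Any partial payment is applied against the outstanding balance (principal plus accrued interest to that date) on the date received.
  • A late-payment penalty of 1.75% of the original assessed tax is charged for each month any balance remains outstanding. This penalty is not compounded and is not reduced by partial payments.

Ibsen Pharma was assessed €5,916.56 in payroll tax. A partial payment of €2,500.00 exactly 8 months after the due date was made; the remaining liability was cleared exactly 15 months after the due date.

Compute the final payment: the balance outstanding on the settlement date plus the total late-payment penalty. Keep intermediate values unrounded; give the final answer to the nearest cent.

€5,340.45

Balance at month 8: €5,916.5600 × (1 + 0.005)^8 = €6,157.4057…
After €2,500.00 payment: €6,157.4057… − €2,500.00 = €3,657.4057…
Balance at month 15: €3,657.4057… × (1 + 0.005)^7 = €3,787.3511…
Penalty: 15 × 1.75% × €5,916.56 = €1,553.10…
Final settlement = outstanding balance + penalty = €3,787.3511… + €1,553.10… = €5,340.45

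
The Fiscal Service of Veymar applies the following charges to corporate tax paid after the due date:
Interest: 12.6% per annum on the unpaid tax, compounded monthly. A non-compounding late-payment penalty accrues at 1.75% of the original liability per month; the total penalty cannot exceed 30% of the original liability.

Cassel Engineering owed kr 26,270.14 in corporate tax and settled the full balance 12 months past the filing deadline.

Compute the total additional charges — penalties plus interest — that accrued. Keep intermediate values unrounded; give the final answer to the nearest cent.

Penalty: 12 × 1.75% × kr 26,270.14 = kr 5,516.73… (below the 30% cap of kr 7,881.04…)
Interest (12.6%/yr ÷ 12 = 1.05%/month): kr 26,270.14 × ((1 + 0.0105)^12 − 1) = kr 3,508.0435…
Penalties + interest = kr 5,516.7294 + kr 3,508.0435… = kr 9,024.77

kr 9,024.77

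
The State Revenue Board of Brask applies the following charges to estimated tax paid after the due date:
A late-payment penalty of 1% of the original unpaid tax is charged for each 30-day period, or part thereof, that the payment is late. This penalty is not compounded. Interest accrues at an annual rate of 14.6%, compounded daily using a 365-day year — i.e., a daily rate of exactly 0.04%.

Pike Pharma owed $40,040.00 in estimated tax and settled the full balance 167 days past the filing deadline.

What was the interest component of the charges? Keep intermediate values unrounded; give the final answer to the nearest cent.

$2,765.46

Interest: $40,040.00 × ((1 + 0.0004)^167 − 1) = $40,040.00 × 0.06906736… = $2,765.4572…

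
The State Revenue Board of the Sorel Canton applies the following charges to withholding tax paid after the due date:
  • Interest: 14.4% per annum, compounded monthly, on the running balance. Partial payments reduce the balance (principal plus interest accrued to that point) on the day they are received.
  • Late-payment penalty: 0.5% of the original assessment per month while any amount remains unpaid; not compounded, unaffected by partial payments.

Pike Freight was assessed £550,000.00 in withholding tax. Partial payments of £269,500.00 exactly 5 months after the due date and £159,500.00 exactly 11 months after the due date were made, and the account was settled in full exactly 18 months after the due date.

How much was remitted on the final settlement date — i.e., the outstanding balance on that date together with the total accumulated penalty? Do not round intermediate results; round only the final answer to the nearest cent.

Monthly rate = 14.4% ÷ 12 = 1.2%
Balance at month 5: £550,000.0000 × (1 + 0.012)^5 = £583,801.5612…
After £269,500.00 payment: £583,801.5612… − £269,500.00 = £314,301.5612…
Balance at month 11: £314,301.5612… × (1 + 0.012)^6 = £337,621.1254…
After £159,500.00 payment: £337,621.1254… − £159,500.00 = £178,121.1254…
Balance at month 18: £178,121.1254… × (1 + 0.012)^7 = £193,632.8412…
Penalty: 18 × 0.5% × £550,000.00 = £49,500.00
Final settlement = outstanding balance + penalty = £193,632.8412… + £49,500.00 = £243,132.84

£243,132.84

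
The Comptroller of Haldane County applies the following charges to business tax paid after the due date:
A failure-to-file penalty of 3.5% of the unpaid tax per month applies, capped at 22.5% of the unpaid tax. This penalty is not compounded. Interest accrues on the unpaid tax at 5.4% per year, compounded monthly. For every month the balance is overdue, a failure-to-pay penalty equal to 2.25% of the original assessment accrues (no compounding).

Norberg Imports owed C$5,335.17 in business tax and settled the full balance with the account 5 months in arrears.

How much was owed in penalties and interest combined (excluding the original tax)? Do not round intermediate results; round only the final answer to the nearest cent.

C$1,654.99

Failure-to-file: 5 × 3.5% × C$5,335.17 = C$933.65… (under the 22.5% cap)
Failure-to-pay penalty: 5 × 2.25% × C$5,335.17 = C$600.21…
Interest (5.4%/yr ÷ 12 = 0.45%/month): C$5,335.17 × ((1 + 0.0045)^5 − 1) = C$121.1266…
Penalties + interest = C$1,533.8614… + C$121.1266… = C$1,654.99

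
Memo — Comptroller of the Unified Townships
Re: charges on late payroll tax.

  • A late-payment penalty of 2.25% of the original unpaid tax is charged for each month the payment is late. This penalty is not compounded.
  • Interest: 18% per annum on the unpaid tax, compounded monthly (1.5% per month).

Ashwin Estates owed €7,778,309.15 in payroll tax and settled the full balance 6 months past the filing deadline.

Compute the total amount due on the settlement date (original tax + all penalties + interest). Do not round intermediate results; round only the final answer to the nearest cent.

Late-payment penalty = 2.25% × €7,778,309.15 × 6 mo = €1,050,071.74…
Interest: €7,778,309.15 × ((1 + 0.015)^6 − 1) = €7,778,309.15 × 0.0934433… = €726,830.5949…
Total = €7,778,309.15 + €1,050,071.7353… + €726,830.5949… = €9,555,211.48

€9,555,211.48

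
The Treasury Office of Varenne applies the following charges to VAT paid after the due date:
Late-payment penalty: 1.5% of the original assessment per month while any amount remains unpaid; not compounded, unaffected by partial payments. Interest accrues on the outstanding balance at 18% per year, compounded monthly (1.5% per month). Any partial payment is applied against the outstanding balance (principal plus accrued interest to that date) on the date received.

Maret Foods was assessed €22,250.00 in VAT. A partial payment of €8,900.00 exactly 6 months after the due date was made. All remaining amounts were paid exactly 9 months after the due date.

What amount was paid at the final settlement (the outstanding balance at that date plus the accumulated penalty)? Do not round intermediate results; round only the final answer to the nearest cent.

Balance at month 6: €22,250.0000 × (1 + 0.015)^6 = €24,329.1126…
After €8,900.00 payment: €24,329.1126… − €8,900.00 = €15,429.1126…
Balance at month 9: €15,429.1126… × (1 + 0.015)^3 = €16,133.8894…
Penalty: 9 × 1.5% × €22,250.00 = €3,003.75
Final settlement = outstanding balance + penalty = €16,133.8894… + €3,003.75 = €19,137.64

€19,137.64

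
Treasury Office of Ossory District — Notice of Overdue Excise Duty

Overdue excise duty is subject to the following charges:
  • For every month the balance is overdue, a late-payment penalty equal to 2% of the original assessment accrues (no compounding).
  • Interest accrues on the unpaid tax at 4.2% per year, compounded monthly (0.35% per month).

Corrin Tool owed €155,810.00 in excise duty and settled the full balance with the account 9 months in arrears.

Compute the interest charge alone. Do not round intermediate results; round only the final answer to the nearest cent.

Interest: €155,810.00 × ((1 + 0.0035)^9 − 1) = €155,810.00 × 0.0319446… = €4,977.2913…

€4,977.29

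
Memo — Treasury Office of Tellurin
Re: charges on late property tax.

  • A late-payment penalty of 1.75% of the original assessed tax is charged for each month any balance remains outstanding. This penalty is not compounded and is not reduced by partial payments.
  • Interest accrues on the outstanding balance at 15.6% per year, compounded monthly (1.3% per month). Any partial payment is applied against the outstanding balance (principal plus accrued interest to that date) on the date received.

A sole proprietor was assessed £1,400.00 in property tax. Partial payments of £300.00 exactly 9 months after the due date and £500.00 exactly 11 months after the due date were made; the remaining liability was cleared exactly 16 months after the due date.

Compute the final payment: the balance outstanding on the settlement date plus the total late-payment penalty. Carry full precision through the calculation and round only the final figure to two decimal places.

Balance at month 9: £1,400.0000 × (1 + 0.013)^9 = £1,572.5811…
After £300.00 payment: £1,572.5811… − £300.00 = £1,272.5811…
Balance at month 11: £1,272.5811… × (1 + 0.013)^2 = £1,305.8832…
After £500.00 payment: £1,305.8832… − £500.00 = £805.8832…
Balance at month 16: £805.8832… × (1 + 0.013)^5 = £859.6454…
Penalty: 16 × 1.75% × £1,400.00 = £392.00
Final settlement = outstanding balance + penalty = £859.6454… + £392.00 = £1,251.65

£1,251.65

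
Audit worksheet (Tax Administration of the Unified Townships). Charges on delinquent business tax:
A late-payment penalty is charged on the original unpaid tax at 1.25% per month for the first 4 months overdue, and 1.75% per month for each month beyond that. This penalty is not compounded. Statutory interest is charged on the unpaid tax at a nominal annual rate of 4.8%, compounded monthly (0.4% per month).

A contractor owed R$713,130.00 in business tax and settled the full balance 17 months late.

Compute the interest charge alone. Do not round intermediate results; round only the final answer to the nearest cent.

R$50,076.09

Interest: R$713,130.00 × ((1 + 0.004)^17 − 1) = R$713,130.00 × 0.0702201… = R$50,076.0853…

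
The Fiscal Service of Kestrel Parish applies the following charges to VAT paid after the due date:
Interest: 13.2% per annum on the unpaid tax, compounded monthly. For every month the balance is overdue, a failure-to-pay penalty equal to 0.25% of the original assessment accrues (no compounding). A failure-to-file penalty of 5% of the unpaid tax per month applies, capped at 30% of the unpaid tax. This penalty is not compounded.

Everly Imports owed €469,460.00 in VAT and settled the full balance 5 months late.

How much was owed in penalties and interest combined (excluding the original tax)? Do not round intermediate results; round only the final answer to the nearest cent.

€149,627.88

Failure-to-file: 5 × 5% × €469,460.00 = €117,365.00 (under the 30% cap)
Failure-to-pay penalty: 5 × 0.25% × €469,460.00 = €5,868.25
Interest (13.2%/yr ÷ 12 = 1.1%/month): €469,460.00 × ((1 + 0.011)^5 − 1) = €26,394.6296…
Penalties + interest = €123,233.2500 + €26,394.6296… = €149,627.88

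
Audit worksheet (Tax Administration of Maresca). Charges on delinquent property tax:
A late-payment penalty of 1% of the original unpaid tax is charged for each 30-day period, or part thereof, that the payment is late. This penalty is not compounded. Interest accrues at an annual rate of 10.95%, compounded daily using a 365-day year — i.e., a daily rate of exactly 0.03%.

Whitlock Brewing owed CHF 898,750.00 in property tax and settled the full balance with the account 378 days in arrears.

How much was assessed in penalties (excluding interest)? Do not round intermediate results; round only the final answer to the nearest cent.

Penalty periods: ⌈378/30⌉ = 13; penalty = 13 × 1% × CHF 898,750.00 = CHF 116,837.50

CHF 116,837.50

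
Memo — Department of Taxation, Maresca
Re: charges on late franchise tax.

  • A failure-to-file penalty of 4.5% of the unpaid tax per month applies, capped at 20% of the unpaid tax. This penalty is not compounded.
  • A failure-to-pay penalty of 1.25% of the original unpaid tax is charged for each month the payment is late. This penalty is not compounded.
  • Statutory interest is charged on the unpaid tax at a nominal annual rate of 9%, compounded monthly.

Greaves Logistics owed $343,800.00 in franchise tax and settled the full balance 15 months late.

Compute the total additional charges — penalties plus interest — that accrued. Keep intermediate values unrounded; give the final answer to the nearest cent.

Failure-to-file: 15 × 4.5% × $343,800.00 = $232,065.00, capped at 20% × $343,800.00 = $68,760.00
Failure-to-pay penalty = 1.25% × $343,800.00 × 15 mo = $64,462.50
Interest (9%/yr ÷ 12 = 0.75%/month): $343,800.00 × ((1 + 0.0075)^15 − 1) = $40,775.5719…
Penalties + interest = $133,222.5000 + $40,775.5719… = $173,998.07

$173,998.07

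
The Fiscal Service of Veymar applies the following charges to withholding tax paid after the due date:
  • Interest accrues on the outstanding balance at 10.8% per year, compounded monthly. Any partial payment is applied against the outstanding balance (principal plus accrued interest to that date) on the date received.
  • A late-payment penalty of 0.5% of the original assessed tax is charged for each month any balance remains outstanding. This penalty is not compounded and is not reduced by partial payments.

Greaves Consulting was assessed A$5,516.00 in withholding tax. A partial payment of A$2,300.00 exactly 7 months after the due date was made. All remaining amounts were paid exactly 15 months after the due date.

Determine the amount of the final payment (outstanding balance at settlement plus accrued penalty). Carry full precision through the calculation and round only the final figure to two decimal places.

Monthly rate = 10.8% ÷ 12 = 0.9%
Balance at month 7: A$5,516.0000 × (1 + 0.009)^7 = A$5,873.0327…
After A$2,300.00 payment: A$5,873.0327… − A$2,300.00 = A$3,573.0327…
Balance at month 15: A$3,573.0327… × (1 + 0.009)^8 = A$3,838.5422…
Penalty: 15 × 0.5% × A$5,516.00 = A$413.70
Final settlement = outstanding balance + penalty = A$3,838.5422… + A$413.70 = A$4,252.24

A$4,252.24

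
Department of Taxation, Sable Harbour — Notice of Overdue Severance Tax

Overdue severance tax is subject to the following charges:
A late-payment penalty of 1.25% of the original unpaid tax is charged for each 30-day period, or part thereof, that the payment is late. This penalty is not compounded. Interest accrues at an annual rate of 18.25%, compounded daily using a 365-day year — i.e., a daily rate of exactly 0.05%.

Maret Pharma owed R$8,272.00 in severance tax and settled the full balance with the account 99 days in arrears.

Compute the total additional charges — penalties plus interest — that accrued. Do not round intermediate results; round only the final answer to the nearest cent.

R$833.26

Penalty periods: ⌈99/30⌉ = 4; penalty = 4 × 1.25% × R$8,272.00 = R$413.60
Interest: R$8,272.00 × ((1 + 0.0005)^99 − 1) = R$8,272.00 × 0.05073259… = R$419.6600…
Penalties + interest = R$413.6000 + R$419.6600… = R$833.26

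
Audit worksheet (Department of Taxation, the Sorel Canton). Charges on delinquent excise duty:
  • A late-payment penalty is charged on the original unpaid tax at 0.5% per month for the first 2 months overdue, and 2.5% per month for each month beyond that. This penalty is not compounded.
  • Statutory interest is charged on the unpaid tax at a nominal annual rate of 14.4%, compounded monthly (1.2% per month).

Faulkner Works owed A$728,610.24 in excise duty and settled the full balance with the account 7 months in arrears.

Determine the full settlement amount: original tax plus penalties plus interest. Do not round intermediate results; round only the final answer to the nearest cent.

A$890,423.80

Penalty, months 1–2: 2 × 0.5% × A$728,610.24 = A$7,286.10…
Penalty, months 3–7: 5 × 2.5% × A$728,610.24 = A$91,076.28
Interest: A$728,610.24 × ((1 + 0.012)^7 − 1) = A$728,610.24 × 0.0870852… = A$63,451.1765…
Total = A$728,610.24 + A$98,362.3824 + A$63,451.1765… = A$890,423.80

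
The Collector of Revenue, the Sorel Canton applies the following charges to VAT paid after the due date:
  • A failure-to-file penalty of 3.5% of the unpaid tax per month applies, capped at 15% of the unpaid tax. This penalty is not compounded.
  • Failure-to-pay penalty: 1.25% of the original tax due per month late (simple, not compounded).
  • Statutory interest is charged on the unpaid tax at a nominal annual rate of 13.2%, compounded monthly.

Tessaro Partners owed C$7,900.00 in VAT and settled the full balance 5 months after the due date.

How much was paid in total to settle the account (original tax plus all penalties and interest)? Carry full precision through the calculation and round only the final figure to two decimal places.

C$10,022.91

Failure-to-file: 5 × 3.5% × C$7,900.00 = C$1,382.50, capped at 15% × C$7,900.00 = C$1,185.00
Failure-to-pay penalty = 1.25% × C$7,900.00 × 5 mo = C$493.75
Interest (13.2%/yr ÷ 12 = 1.1%/month): C$7,900.00 × ((1 + 0.011)^5 − 1) = C$444.1647…
Total = C$7,900.00 + C$1,678.7500 + C$444.1647… = C$10,022.91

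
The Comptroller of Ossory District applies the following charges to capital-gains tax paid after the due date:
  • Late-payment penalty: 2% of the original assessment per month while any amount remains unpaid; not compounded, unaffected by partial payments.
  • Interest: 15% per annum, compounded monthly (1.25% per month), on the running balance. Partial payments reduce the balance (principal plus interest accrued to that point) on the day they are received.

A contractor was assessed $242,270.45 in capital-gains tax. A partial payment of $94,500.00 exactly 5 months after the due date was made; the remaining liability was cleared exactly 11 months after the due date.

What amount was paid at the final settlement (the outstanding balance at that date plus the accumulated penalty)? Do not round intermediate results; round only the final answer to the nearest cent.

$229,231.50

Balance at month 5: $242,270.4500 × (1 + 0.0125)^5 = $257,795.6622…
After $94,500.00 payment: $257,795.6622… − $94,500.00 = $163,295.6622…
Balance at month 11: $163,295.6622… × (1 + 0.0125)^6 = $175,931.9999…
Penalty: 11 × 2% × $242,270.45 = $53,299.50…
Final settlement = outstanding balance + penalty = $175,931.9999… + $53,299.50… = $229,231.50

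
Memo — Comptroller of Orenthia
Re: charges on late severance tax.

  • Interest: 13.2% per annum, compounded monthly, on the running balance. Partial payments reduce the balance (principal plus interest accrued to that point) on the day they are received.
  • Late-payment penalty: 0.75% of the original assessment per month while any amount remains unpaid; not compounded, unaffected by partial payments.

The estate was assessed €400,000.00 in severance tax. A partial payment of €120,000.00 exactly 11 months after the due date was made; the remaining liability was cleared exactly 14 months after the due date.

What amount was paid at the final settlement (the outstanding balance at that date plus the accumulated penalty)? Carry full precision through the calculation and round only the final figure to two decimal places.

Monthly rate = 13.2% ÷ 12 = 1.1%
Balance at month 11: €400,000.0000 × (1 + 0.011)^11 = €451,151.8087…
After €120,000.00 payment: €451,151.8087… − €120,000.00 = €331,151.8087…
Balance at month 14: €331,151.8087… × (1 + 0.011)^3 = €342,200.4673…
Penalty: 14 × 0.75% × €400,000.00 = €42,000.00
Final settlement = outstanding balance + penalty = €342,200.4673… + €42,000.00 = €384,200.47

€384,200.47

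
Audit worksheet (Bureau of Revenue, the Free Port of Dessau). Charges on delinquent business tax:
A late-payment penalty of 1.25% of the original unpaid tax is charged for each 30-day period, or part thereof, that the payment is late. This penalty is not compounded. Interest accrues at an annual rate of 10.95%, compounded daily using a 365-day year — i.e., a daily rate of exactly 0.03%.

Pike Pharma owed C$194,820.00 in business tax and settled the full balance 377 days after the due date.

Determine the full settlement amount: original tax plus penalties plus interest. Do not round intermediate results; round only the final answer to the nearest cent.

Penalty periods: ⌈377/30⌉ = 13; penalty = 13 × 1.25% × C$194,820.00 = C$31,658.25
Interest: C$194,820.00 × ((1 + 0.0003)^377 − 1) = C$194,820.00 × 0.11972491… = C$23,324.8068…
Total = C$194,820.00 + C$31,658.2500 + C$23,324.8068… = C$249,803.06

C$249,803.06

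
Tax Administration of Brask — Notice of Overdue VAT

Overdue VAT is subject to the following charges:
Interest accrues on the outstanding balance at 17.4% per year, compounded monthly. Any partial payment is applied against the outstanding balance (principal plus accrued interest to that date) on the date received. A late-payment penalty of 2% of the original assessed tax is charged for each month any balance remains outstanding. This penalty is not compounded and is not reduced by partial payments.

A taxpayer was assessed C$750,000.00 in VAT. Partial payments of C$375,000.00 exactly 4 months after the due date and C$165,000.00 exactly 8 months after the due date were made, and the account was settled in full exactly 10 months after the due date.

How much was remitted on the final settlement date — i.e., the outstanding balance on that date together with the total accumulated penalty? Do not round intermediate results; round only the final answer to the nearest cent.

C$437,476.94

Monthly rate = 17.4% ÷ 12 = 1.45%
Balance at month 4: C$750,000.0000 × (1 + 0.0145)^4 = C$794,455.3040…
After C$375,000.00 payment: C$794,455.3040… − C$375,000.00 = C$419,455.3040…
Balance at month 8: C$419,455.3040… × (1 + 0.0145)^4 = C$444,317.9881…
After C$165,000.00 payment: C$444,317.9881… − C$165,000.00 = C$279,317.9881…
Balance at month 10: C$279,317.9881… × (1 + 0.0145)^2 = C$287,476.9364…
Penalty: 10 × 2% × C$750,000.00 = C$150,000.00
Final settlement = outstanding balance + penalty = C$287,476.9364… + C$150,000.00 = C$437,476.94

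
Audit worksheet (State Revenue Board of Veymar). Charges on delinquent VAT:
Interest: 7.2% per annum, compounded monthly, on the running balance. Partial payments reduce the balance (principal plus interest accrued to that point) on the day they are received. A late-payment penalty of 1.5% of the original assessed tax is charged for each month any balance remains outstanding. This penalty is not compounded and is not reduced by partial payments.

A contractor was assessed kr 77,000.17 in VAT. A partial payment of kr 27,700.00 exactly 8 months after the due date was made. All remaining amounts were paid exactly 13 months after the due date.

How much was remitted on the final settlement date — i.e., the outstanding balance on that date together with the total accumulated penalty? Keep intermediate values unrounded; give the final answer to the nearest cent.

Monthly rate = 7.2% ÷ 12 = 0.6%
Balance at month 8: kr 77,000.1700 × (1 + 0.006)^8 = kr 80,774.7327…
After kr 27,700.00 payment: kr 80,774.7327… − kr 27,700.00 = kr 53,074.7327…
Balance at month 13: kr 53,074.7327… × (1 + 0.006)^5 = kr 54,686.1966…
Penalty: 13 × 1.5% × kr 77,000.17 = kr 15,015.03…
Final settlement = outstanding balance + penalty = kr 54,686.1966… + kr 15,015.03… = kr 69,701.23

kr 69,701.23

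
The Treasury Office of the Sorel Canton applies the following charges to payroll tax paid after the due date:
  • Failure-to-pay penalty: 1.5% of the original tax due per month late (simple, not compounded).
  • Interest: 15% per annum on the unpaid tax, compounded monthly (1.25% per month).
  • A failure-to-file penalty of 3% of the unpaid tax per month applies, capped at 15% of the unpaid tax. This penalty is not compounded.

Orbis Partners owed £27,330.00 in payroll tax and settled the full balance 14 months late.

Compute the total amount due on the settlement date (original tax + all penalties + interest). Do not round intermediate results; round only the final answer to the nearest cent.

£42,360.26

Failure-to-file: 14 × 3% × £27,330.00 = £11,478.60, capped at 15% × £27,330.00 = £4,099.50
Failure-to-pay penalty: 14 × 1.5% × £27,330.00 = £5,739.30
Interest: £27,330.00 × ((1 + 0.0125)^14 − 1) = £27,330.00 × 0.1899547… = £5,191.4633…
Total = £27,330.00 + £9,838.8000 + £5,191.4633… = £42,360.26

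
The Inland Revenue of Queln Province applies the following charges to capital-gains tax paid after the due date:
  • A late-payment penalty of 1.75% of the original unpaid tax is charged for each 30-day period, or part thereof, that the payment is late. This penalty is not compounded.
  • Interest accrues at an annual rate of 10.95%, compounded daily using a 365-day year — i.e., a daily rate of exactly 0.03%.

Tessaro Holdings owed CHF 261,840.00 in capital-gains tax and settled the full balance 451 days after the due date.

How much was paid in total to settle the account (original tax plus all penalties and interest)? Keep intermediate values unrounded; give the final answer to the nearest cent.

CHF 373,084.55

Penalty periods: ⌈451/30⌉ = 16; penalty = 16 × 1.75% × CHF 261,840.00 = CHF 73,315.20
Interest: CHF 261,840.00 × ((1 + 0.0003)^451 − 1) = CHF 261,840.00 × 0.14485697… = CHF 37,929.3481…
Total = CHF 261,840.00 + CHF 73,315.2000 + CHF 37,929.3481… = CHF 373,084.55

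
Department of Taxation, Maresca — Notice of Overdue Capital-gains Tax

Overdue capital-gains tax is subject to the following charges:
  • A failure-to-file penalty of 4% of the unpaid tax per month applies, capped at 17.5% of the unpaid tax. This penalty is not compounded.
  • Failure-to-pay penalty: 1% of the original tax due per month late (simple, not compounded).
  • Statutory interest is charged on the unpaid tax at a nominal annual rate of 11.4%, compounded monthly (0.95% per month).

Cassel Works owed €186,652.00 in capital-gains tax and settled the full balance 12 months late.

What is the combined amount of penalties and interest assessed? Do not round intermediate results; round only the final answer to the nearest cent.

€77,488.43

Failure-to-file: 12 × 4% × €186,652.00 = €89,592.96, capped at 17.5% × €186,652.00 = €32,664.10
Failure-to-pay penalty = 1% × €186,652.00 × 12 mo = €22,398.24
Interest: €186,652.00 × ((1 + 0.0095)^12 − 1) = €186,652.00 × 0.1201492… = €22,426.0915…
Penalties + interest = €55,062.3400 + €22,426.0915… = €77,488.43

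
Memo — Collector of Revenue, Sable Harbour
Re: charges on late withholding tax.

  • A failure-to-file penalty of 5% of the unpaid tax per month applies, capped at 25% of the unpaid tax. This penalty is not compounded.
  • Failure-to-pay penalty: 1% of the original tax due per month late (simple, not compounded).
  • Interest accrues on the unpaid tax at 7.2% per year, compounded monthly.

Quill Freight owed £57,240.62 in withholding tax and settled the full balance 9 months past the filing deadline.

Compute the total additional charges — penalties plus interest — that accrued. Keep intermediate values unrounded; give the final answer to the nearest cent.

Failure-to-file: 9 × 5% × £57,240.62 = £25,758.28…, capped at 25% × £57,240.62 = £14,310.16…
Failure-to-pay penalty = 1% × £57,240.62 × 9 mo = £5,151.66…
Interest (7.2%/yr ÷ 12 = 0.6%/month): £57,240.62 × ((1 + 0.006)^9 − 1) = £3,166.2253…
Penalties + interest = £19,461.8108 + £3,166.2253… = £22,628.04

£22,628.04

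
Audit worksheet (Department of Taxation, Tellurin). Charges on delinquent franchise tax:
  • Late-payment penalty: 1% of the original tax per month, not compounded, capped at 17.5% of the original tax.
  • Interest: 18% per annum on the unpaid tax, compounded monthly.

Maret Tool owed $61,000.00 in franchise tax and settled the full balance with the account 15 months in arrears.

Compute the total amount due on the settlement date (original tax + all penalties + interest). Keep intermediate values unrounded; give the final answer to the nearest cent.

Penalty: 15 × 1% × $61,000.00 = $9,150.00 (below the 17.5% cap of $10,675.00)
Interest (18%/yr ÷ 12 = 1.5%/month): $61,000.00 × ((1 + 0.015)^15 − 1) = $15,264.1561…
Total = $61,000.00 + $9,150.0000 + $15,264.1561… = $85,414.16

$85,414.16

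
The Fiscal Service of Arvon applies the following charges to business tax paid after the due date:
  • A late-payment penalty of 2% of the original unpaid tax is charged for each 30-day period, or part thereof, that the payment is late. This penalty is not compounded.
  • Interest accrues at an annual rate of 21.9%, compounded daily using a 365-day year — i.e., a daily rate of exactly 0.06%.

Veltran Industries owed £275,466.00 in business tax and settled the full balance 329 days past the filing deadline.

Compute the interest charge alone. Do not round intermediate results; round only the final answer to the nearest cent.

£60,095.42

Interest: £275,466.00 × ((1 + 0.0006)^329 − 1) = £275,466.00 × 0.21815912… = £60,095.4210…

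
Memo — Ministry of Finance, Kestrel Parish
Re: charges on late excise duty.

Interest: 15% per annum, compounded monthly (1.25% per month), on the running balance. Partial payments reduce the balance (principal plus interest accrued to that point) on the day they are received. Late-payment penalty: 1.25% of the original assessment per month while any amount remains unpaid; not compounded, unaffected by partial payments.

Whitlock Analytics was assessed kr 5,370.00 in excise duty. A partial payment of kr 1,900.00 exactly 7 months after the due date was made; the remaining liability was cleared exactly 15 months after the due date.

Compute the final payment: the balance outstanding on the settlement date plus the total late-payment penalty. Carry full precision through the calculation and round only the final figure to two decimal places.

Balance at month 7: kr 5,370.0000 × (1 + 0.0125)^7 = kr 5,857.8670…
After kr 1,900.00 payment: kr 5,857.8670… − kr 1,900.00 = kr 3,957.8670…
Balance at month 15: kr 3,957.8670… × (1 + 0.0125)^8 = kr 4,371.4091…
Penalty: 15 × 1.25% × kr 5,370.00 = kr 1,006.88…
Final settlement = outstanding balance + penalty = kr 4,371.4091… + kr 1,006.88… = kr 5,378.28

kr 5,378.28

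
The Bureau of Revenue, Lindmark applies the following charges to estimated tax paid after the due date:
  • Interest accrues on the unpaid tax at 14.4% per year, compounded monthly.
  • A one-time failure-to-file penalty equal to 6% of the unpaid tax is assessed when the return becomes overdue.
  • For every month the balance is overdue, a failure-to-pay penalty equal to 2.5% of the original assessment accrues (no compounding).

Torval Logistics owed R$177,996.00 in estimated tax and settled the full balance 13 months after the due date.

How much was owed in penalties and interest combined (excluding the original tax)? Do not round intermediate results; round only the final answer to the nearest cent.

Failure-to-file penalty: 6% × R$177,996.00 = R$10,679.76
Failure-to-pay penalty: 13 × 2.5% × R$177,996.00 = R$57,848.70
Interest (14.4%/yr ÷ 12 = 1.2%/month): R$177,996.00 × ((1 + 0.012)^13 − 1) = R$29,857.2911…
Penalties + interest = R$68,528.4600 + R$29,857.2911… = R$98,385.75

R$98,385.75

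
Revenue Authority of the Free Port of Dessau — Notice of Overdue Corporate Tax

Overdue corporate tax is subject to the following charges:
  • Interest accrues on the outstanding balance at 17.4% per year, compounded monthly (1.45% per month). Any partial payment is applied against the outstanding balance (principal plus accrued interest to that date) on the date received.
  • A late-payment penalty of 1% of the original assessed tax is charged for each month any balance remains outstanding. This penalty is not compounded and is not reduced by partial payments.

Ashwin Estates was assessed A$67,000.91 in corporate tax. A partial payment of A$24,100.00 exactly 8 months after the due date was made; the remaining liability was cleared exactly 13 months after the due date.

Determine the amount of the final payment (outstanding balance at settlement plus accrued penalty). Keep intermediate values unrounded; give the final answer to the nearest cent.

A$63,601.41

Balance at month 8: A$67,000.9100 × (1 + 0.0145)^8 = A$75,179.0983…
After A$24,100.00 payment: A$75,179.0983… − A$24,100.00 = A$51,079.0983…
Balance at month 13: A$51,079.0983… × (1 + 0.0145)^5 = A$54,891.2952…
Penalty: 13 × 1% × A$67,000.91 = A$8,710.12…
Final settlement = outstanding balance + penalty = A$54,891.2952… + A$8,710.12… = A$63,601.41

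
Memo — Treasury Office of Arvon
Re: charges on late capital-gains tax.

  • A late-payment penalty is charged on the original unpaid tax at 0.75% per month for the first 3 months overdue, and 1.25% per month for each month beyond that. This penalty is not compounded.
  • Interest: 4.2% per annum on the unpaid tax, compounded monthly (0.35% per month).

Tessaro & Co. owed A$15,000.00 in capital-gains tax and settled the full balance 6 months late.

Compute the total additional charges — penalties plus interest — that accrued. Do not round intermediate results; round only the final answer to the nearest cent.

A$1,217.77

Penalty, months 1–3: 3 × 0.75% × A$15,000.00 = A$337.50
Penalty, months 4–6: 3 × 1.25% × A$15,000.00 = A$562.50
Interest: A$15,000.00 × ((1 + 0.0035)^6 − 1) = A$15,000.00 × 0.0211846… = A$317.7691…
Penalties + interest = A$900.0000 + A$317.7691… = A$1,217.77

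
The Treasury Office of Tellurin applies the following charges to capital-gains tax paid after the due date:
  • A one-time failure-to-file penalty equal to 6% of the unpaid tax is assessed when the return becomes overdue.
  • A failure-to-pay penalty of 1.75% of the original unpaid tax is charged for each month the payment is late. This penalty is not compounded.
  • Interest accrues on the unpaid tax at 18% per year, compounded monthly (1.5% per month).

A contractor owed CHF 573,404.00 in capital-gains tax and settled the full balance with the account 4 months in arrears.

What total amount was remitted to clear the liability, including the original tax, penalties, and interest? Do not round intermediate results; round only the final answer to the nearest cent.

Failure-to-file penalty: 6% × CHF 573,404.00 = CHF 34,404.24
Failure-to-pay penalty = 1.75% × CHF 573,404.00 × 4 mo = CHF 40,138.28
Interest: CHF 573,404.00 × ((1 + 0.015)^4 − 1) = CHF 573,404.00 × 0.0613636… = CHF 35,186.1054…
Total = CHF 573,404.00 + CHF 74,542.5200 + CHF 35,186.1054… = CHF 683,132.63

CHF 683,132.63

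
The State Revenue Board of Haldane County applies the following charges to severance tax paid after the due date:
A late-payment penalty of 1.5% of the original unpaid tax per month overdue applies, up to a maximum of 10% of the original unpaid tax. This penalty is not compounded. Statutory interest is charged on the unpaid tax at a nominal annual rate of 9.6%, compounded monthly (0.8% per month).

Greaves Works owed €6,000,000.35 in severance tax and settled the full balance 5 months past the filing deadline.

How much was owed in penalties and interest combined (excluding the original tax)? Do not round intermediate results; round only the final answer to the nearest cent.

€693,870.88

Penalty: 5 × 1.5% × €6,000,000.35 = €450,000.03… (below the 10% cap of €600,000.04…)
Interest: €6,000,000.35 × ((1 + 0.008)^5 − 1) = €6,000,000.35 × 0.0406451… = €243,870.8573…
Penalties + interest = €450,000.0263… + €243,870.8573… = €693,870.88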